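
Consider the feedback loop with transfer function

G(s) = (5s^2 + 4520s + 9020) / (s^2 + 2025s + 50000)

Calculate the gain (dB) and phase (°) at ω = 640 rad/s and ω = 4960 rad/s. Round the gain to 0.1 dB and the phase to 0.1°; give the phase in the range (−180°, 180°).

ω = 640: 8.4 dB, 19.7°; ω = 4960: 13.5 dB, 11.9°

Substitute s = j640:
Numerator: 5(j640)^2 + 4520(j640) + 9020 = -2038980 + j2892800
Denominator: (j640)^2 + 2025(j640) + 50000 = -359600 + j1296000
|N| = √(2038980² + 2892800²) ≈ 3.5392e+06, ∠N ≈ 125.18°
|D| = √(359600² + 1296000²) ≈ 1.345e+06, ∠D ≈ 105.51°
|G| = 3.5392e+06 / 1.345e+06 ≈ 2.6314
Gain = 20 log₁₀(2.6314) ≈ 8.40 dB
∠G = 125.18° − 105.51° = 19.67°

Substitute s = j4960:
Numerator: 5(j4960)^2 + 4520(j4960) + 9020 = -122998980 + j22419200
Denominator: (j4960)^2 + 2025(j4960) + 50000 = -24551600 + j10044000
|N| = √(122998980² + 22419200²) ≈ 1.2503e+08, ∠N ≈ 169.67°
|D| = √(24551600² + 10044000²) ≈ 2.6527e+07, ∠D ≈ 157.75°
|G| = 1.2503e+08 / 2.6527e+07 ≈ 4.7133
Gain = 20 log₁₀(4.7133) ≈ 13.47 dB
∠G = 169.67° − 157.75° = 11.92°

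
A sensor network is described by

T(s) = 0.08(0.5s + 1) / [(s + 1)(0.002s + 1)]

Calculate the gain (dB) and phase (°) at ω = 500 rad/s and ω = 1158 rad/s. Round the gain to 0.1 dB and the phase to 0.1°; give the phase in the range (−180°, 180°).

At ω = 500 rad/s:
zero (1 + j500·0.5) = 1 + j250 → |·| ≈ 250, ∠ ≈ 89.77°
pole (1 + j500·1) = 1 + j500 → |·| ≈ 500, ∠ ≈ 89.89°
pole (1 + j500·0.002) = 1 + j1 → |·| ≈ 1.4142, ∠ ≈ 45.00°
|T| = 0.08 · 250 / (500 · 1.4142) ≈ 0.028285
Gain = 20 log₁₀(0.028285) ≈ -30.97 dB
∠T = (89.77°) − (89.89° + 45.00°) = -45.12°

At ω = 1158 rad/s:
zero (1 + j1158·0.5) = 1 + j579 → |·| ≈ 579, ∠ ≈ 89.90°
pole (1 + j1158·1) = 1 + j1158 → |·| ≈ 1158, ∠ ≈ 89.95°
pole (1 + j1158·0.002) = 1 + j2.316 → |·| ≈ 2.5227, ∠ ≈ 66.65°
|T| = 0.08 · 579 / (1158 · 2.5227) ≈ 0.015856
Gain = 20 log₁₀(0.015856) ≈ -36.00 dB
∠T = (89.90°) − (89.95° + 66.65°) = -66.70°

ω = 500: -31.0 dB, -45.1°; ω = 1158: -36.0 dB, -66.7°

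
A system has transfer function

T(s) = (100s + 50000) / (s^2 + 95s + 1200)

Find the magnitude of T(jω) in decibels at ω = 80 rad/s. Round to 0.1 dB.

14.8 dB

Substitute s = j80:
Numerator: 100(j80) + 50000 = 50000 + j8000
Denominator: (j80)^2 + 95(j80) + 1200 = -5200 + j7600
|N| = √(50000² + 8000²) ≈ 50636, ∠N ≈ 9.09°
|D| = √(5200² + 7600²) ≈ 9208.7, ∠D ≈ 124.38°
|T| = 50636 / 9208.7 ≈ 5.4987
Gain = 20 log₁₀(5.4987) ≈ 14.81 dB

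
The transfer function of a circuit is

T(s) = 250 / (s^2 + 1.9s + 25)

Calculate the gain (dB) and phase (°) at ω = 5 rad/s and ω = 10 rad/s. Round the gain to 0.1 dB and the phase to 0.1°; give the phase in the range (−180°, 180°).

At s = jω = j5:
quadratic: (j5)² + 1.9·j5 + 25 = 0 + j9.5 → |·| ≈ 9.5, ∠ ≈ 90.00°
|T| = 250 / 9.5 ≈ 26.316
Gain = 20 log₁₀(26.316) ≈ 28.40 dB
∠T = 0.00° − 90.00° = -90.00°

At s = jω = j10:
quadratic: (j10)² + 1.9·j10 + 25 = -75 + j19 → |·| ≈ 77.369, ∠ ≈ 165.78°
|T| = 250 / 77.369 ≈ 3.2313
Gain = 20 log₁₀(3.2313) ≈ 10.19 dB
∠T = 0.00° − 165.78° = -165.78°

ω = 5: 28.4 dB, -90.0°; ω = 10: 10.2 dB, -165.8°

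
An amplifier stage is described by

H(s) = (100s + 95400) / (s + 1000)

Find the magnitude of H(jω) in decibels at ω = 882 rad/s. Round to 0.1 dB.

Substitute s = j882:
Numerator: 100(j882) + 95400 = 95400 + j88200
Denominator: (j882) + 1000 = 1000 + j882
|N| = √(95400² + 88200²) ≈ 1.2992e+05, ∠N ≈ 42.75°
|D| = √(1000² + 882²) ≈ 1333.4, ∠D ≈ 41.41°
|H| = 1.2992e+05 / 1333.4 ≈ 97.435
Gain = 20 log₁₀(97.435) ≈ 39.77 dB

39.8 dB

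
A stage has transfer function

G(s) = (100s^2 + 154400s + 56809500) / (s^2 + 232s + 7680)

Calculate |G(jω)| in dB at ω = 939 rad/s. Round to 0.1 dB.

Substitute s = j939:
Numerator: 100(j939)^2 + 154400(j939) + 56809500 = -31362600 + j144981600
Denominator: (j939)^2 + 232(j939) + 7680 = -874041 + j217848
|N| = √(31362600² + 144981600²) ≈ 1.4834e+08, ∠N ≈ 102.21°
|D| = √(874041² + 217848²) ≈ 9.0078e+05, ∠D ≈ 166.00°
|G| = 1.4834e+08 / 9.0078e+05 ≈ 164.68
Gain = 20 log₁₀(164.68) ≈ 44.33 dB

44.3 dB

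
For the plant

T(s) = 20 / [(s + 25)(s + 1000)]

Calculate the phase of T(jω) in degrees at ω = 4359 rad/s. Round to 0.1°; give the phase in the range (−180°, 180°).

At s = jω = j4359:
pole (s+25): 25 + j4359 → |·| = √(25²+4359²) = √19001506 ≈ 4359.1, ∠ = arctan(4359/25) ≈ 89.67°
pole (s+1000): 1000 + j4359 → |·| = √(1000²+4359²) = √20000881 ≈ 4472.2, ∠ = arctan(4359/1000) ≈ 77.08°
∠T = 0.00° − 166.75° = -166.75°

-166.8°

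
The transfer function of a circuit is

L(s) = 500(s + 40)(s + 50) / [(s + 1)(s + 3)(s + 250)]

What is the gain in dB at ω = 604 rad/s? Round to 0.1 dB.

At s = jω = j604:
zero (s+40): 40 + j604 → |·| = √(40²+604²) = √366416 ≈ 605.32, ∠ = arctan(604/40) ≈ 86.21°
zero (s+50): 50 + j604 → |·| = √(50²+604²) = √367316 ≈ 606.07, ∠ = arctan(604/50) ≈ 85.27°
pole (s+1): 1 + j604 → |·| = √(1²+604²) = √364817 ≈ 604, ∠ = arctan(604/1) ≈ 89.91°
pole (s+3): 3 + j604 → |·| = √(3²+604²) = √364825 ≈ 604.01, ∠ = arctan(604/3) ≈ 89.72°
pole (s+250): 250 + j604 → |·| = √(250²+604²) = √427316 ≈ 653.69, ∠ = arctan(604/250) ≈ 67.51°
|L| = 500 · 3.6687e+05 / 2.3848e+08 ≈ 0.76918
Gain = 20 log₁₀(0.76918) ≈ -2.28 dB

-2.3 dB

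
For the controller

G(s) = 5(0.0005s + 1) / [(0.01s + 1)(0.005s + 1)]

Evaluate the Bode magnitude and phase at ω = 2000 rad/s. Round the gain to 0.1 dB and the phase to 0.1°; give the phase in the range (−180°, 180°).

-29.1 dB, -126.4°

At ω = 2000 rad/s:
zero (1 + j2000·0.0005) = 1 + j1 → |·| ≈ 1.4142, ∠ ≈ 45.00°
pole (1 + j2000·0.01) = 1 + j20 → |·| ≈ 20.025, ∠ ≈ 87.14°
pole (1 + j2000·0.005) = 1 + j10 → |·| ≈ 10.05, ∠ ≈ 84.29°
|G| = 5 · 1.4142 / (20.025 · 10.05) ≈ 0.035135
Gain = 20 log₁₀(0.035135) ≈ -29.09 dB
∠G = (45.00°) − (87.14° + 84.29°) = -126.43°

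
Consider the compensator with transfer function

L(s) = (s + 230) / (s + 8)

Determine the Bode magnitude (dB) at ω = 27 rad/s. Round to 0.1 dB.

At s = jω = j27:
zero (s+230): 230 + j27 → |·| = √(230²+27²) = √53629 ≈ 231.58, ∠ = arctan(27/230) ≈ 6.70°
pole (s+8): 8 + j27 → |·| = √(8²+27²) = √793 ≈ 28.16, ∠ = arctan(27/8) ≈ 73.50°
|L| = 1 · 231.58 / 28.16 ≈ 8.2237
Gain = 20 log₁₀(8.2237) ≈ 18.30 dB

18.3 dB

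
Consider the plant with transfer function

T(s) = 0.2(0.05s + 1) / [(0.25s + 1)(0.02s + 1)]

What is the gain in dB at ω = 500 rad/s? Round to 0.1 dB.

At ω = 500 rad/s:
zero (1 + j500·0.05) = 1 + j25 → |·| ≈ 25.02, ∠ ≈ 87.71°
pole (1 + j500·0.25) = 1 + j125 → |·| ≈ 125, ∠ ≈ 89.54°
pole (1 + j500·0.02) = 1 + j10 → |·| ≈ 10.05, ∠ ≈ 84.29°
|T| = 0.2 · 25.02 / (125 · 10.05) ≈ 0.0039833
Gain = 20 log₁₀(0.0039833) ≈ -48.00 dB

-48.0 dB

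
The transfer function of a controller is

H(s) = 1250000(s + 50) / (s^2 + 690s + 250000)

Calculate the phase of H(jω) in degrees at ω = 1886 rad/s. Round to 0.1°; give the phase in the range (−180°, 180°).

-70.0°

At s = jω = j1886:
zero (s+50): 50 + j1886 → |·| = √(50²+1886²) = √3559496 ≈ 1886.7, ∠ = arctan(1886/50) ≈ 88.48°
quadratic: (j1886)² + 690·j1886 + 250000 = -3306996 + j1301340 → |·| ≈ 3.5538e+06, ∠ ≈ 158.52°
∠H = 88.48° − 158.52° = -70.04°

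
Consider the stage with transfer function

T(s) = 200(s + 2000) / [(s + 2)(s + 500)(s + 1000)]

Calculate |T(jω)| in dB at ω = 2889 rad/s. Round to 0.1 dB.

At s = jω = j2889:
zero (s+2000): 2000 + j2889 → |·| = √(2000²+2889²) = √12346321 ≈ 3513.7, ∠ = arctan(2889/2000) ≈ 55.31°
pole (s+2): 2 + j2889 → |·| = √(2²+2889²) = √8346325 ≈ 2889, ∠ = arctan(2889/2) ≈ 89.96°
pole (s+500): 500 + j2889 → |·| = √(500²+2889²) = √8596321 ≈ 2931.9, ∠ = arctan(2889/500) ≈ 80.18°
pole (s+1000): 1000 + j2889 → |·| = √(1000²+2889²) = √9346321 ≈ 3057.2, ∠ = arctan(2889/1000) ≈ 70.91°
|T| = 200 · 3513.7 / 2.5895e+10 ≈ 2.7138e-05
Gain = 20 log₁₀(2.7138e-05) ≈ -91.33 dB

-91.3 dB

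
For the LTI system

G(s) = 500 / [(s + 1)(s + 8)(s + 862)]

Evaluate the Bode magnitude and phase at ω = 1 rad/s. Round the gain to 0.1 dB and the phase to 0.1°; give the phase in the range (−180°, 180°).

At s = jω = j1:
pole (s+1): 1 + j1 → |·| = √(1²+1²) = √2 ≈ 1.4142, ∠ = arctan(1/1) ≈ 45.00°
pole (s+8): 8 + j1 → |·| = √(8²+1²) = √65 ≈ 8.0623, ∠ = arctan(1/8) ≈ 7.13°
pole (s+862): 862 + j1 → |·| = √(862²+1²) = √743045 ≈ 862, ∠ = arctan(1/862) ≈ 0.07°
|G| = 500 / 9828.3 ≈ 0.050873
Gain = 20 log₁₀(0.050873) ≈ -25.87 dB
∠G = 0.00° − 52.20° = -52.20°

-25.9 dB, -52.2°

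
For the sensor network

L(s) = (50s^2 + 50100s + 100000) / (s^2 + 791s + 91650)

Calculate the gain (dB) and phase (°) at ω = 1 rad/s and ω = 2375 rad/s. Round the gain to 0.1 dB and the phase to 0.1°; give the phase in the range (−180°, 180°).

ω = 1: 1.7 dB, 26.1°; ω = 2375: 34.4 dB, -4.2°

Substitute s = j1:
Numerator: 50(j1)^2 + 50100(j1) + 100000 = 99950 + j50100
Denominator: (j1)^2 + 791(j1) + 91650 = 91649 + j791
|N| = √(99950² + 50100²) ≈ 1.118e+05, ∠N ≈ 26.62°
|D| = √(91649² + 791²) ≈ 91652, ∠D ≈ 0.49°
|L| = 1.118e+05 / 91652 ≈ 1.2198
Gain = 20 log₁₀(1.2198) ≈ 1.73 dB
∠L = 26.62° − 0.49° = 26.13°

Substitute s = j2375:
Numerator: 50(j2375)^2 + 50100(j2375) + 100000 = -281931250 + j118987500
Denominator: (j2375)^2 + 791(j2375) + 91650 = -5548975 + j1878625
|N| = √(281931250² + 118987500²) ≈ 3.0601e+08, ∠N ≈ 157.12°
|D| = √(5548975² + 1878625²) ≈ 5.8584e+06, ∠D ≈ 161.30°
|L| = 3.0601e+08 / 5.8584e+06 ≈ 52.234
Gain = 20 log₁₀(52.234) ≈ 34.36 dB
∠L = 157.12° − 161.30° = -4.18°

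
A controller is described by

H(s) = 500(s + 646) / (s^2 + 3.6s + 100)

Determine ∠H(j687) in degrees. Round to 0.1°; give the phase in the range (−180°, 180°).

At s = jω = j687:
zero (s+646): 646 + j687 → |·| = √(646²+687²) = √889285 ≈ 943.02, ∠ = arctan(687/646) ≈ 46.76°
quadratic: (j687)² + 3.6·j687 + 100 = -471869 + j2473.2 → |·| ≈ 4.7188e+05, ∠ ≈ 179.70°
∠H = 46.76° − 179.70° = -132.94°

-132.9°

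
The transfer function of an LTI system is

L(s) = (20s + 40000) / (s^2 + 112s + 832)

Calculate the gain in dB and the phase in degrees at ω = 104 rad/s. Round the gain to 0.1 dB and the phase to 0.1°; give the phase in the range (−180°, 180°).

8.3 dB, -127.6°

Substitute s = j104:
Numerator: 20(j104) + 40000 = 40000 + j2080
Denominator: (j104)^2 + 112(j104) + 832 = -9984 + j11648
|N| = √(40000² + 2080²) ≈ 40054, ∠N ≈ 2.98°
|D| = √(9984² + 11648²) ≈ 15341, ∠D ≈ 130.60°
|L| = 40054 / 15341 ≈ 2.6109
Gain = 20 log₁₀(2.6109) ≈ 8.34 dB
∠L = 2.98° − 130.60° = -127.62°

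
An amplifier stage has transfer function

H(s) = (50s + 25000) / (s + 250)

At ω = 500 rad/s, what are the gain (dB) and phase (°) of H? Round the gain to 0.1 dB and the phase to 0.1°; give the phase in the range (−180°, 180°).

Substitute s = j500:
Numerator: 50(j500) + 25000 = 25000 + j25000
Denominator: (j500) + 250 = 250 + j500
|N| = √(25000² + 25000²) ≈ 35355, ∠N ≈ 45.00°
|D| = √(250² + 500²) ≈ 559.02, ∠D ≈ 63.43°
|H| = 35355 / 559.02 ≈ 63.245
Gain = 20 log₁₀(63.245) ≈ 36.02 dB
∠H = 45.00° − 63.43° = -18.43°

36.0 dB, -18.4°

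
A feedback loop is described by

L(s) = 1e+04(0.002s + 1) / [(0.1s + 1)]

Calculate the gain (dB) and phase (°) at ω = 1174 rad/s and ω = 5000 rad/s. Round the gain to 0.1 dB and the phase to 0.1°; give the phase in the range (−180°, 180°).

At ω = 1174 rad/s:
zero (1 + j1174·0.002) = 1 + j2.348 → |·| ≈ 2.5521, ∠ ≈ 66.93°
pole (1 + j1174·0.1) = 1 + j117.4 → |·| ≈ 117.4, ∠ ≈ 89.51°
|L| = 1e+04 · 2.5521 / (117.4) ≈ 217.39
Gain = 20 log₁₀(217.39) ≈ 46.74 dB
∠L = (66.93°) − (89.51°) = -22.58°

At ω = 5000 rad/s:
zero (1 + j5000·0.002) = 1 + j10 → |·| ≈ 10.05, ∠ ≈ 84.29°
pole (1 + j5000·0.1) = 1 + j500 → |·| ≈ 500, ∠ ≈ 89.89°
|L| = 1e+04 · 10.05 / (500) ≈ 201
Gain = 20 log₁₀(201) ≈ 46.06 dB
∠L = (84.29°) − (89.89°) = -5.60°

ω = 1174: 46.7 dB, -22.6°; ω = 5000: 46.1 dB, -5.6°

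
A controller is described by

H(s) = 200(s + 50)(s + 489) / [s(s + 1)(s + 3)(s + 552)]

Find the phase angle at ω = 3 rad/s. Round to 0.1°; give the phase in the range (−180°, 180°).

At s = jω = j3:
zero (s+50): 50 + j3 → |·| = √(50²+3²) = √2509 ≈ 50.09, ∠ = arctan(3/50) ≈ 3.43°
zero (s+489): 489 + j3 → |·| = √(489²+3²) = √239130 ≈ 489.01, ∠ = arctan(3/489) ≈ 0.35°
pole (s+1): 1 + j3 → |·| = √(1²+3²) = √10 ≈ 3.1623, ∠ = arctan(3/1) ≈ 71.57°
pole (s+3): 3 + j3 → |·| = √(3²+3²) = √18 ≈ 4.2426, ∠ = arctan(3/3) ≈ 45.00°
pole (s+552): 552 + j3 → |·| = √(552²+3²) = √304713 ≈ 552.01, ∠ = arctan(3/552) ≈ 0.31°
pole at origin: |s| = 3, ∠ = 90.00° (in denominator)
∠H = 3.78° − 206.88° = -203.10° ≡ 156.90° (principal value)

156.9°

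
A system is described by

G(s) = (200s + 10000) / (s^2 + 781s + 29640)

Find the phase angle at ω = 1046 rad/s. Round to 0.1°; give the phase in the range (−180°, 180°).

Substitute s = j1046:
Numerator: 200(j1046) + 10000 = 10000 + j209200
Denominator: (j1046)^2 + 781(j1046) + 29640 = -1064476 + j816926
|N| = √(10000² + 209200²) ≈ 2.0944e+05, ∠N ≈ 87.26°
|D| = √(1064476² + 816926²) ≈ 1.3418e+06, ∠D ≈ 142.50°
∠G = 87.26° − 142.50° = -55.24°

-55.2°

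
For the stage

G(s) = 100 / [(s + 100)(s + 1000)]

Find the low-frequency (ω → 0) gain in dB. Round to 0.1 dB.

G(0) = 100 / (100·1000) = 0.001
20 log₁₀(0.001) ≈ -60.00 dB

-60.0 dB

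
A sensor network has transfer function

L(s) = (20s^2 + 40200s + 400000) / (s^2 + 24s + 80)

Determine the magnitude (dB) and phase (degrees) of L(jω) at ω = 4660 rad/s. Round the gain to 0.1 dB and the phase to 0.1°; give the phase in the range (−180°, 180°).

26.8 dB, -23.1°

Substitute s = j4660:
Numerator: 20(j4660)^2 + 40200(j4660) + 400000 = -433912000 + j187332000
Denominator: (j4660)^2 + 24(j4660) + 80 = -21715520 + j111840
|N| = √(433912000² + 187332000²) ≈ 4.7262e+08, ∠N ≈ 156.65°
|D| = √(21715520² + 111840²) ≈ 2.1716e+07, ∠D ≈ 179.70°
|L| = 4.7262e+08 / 2.1716e+07 ≈ 21.764
Gain = 20 log₁₀(21.764) ≈ 26.75 dB
∠L = 156.65° − 179.70° = -23.05°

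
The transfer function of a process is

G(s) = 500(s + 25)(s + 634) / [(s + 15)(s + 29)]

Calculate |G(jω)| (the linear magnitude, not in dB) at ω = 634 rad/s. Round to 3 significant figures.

707

At s = jω = j634:
zero (s+25): 25 + j634 → |·| = √(25²+634²) = √402581 ≈ 634.49, ∠ = arctan(634/25) ≈ 87.74°
zero (s+634): 634 + j634 → |·| = √(634²+634²) = √803912 ≈ 896.61, ∠ = arctan(634/634) ≈ 45.00°
pole (s+15): 15 + j634 → |·| = √(15²+634²) = √402181 ≈ 634.18, ∠ = arctan(634/15) ≈ 88.64°
pole (s+29): 29 + j634 → |·| = √(29²+634²) = √402797 ≈ 634.66, ∠ = arctan(634/29) ≈ 87.38°
|G| = 500 · 5.6889e+05 / 4.0249e+05 ≈ 706.71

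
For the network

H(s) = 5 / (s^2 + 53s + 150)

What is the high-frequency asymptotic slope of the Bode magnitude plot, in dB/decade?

-40 dB/decade

Each pole contributes −20 dB/decade at high frequency; each zero contributes +20 dB/decade.
Net: 0 zero(s) − 2 pole(s) → -40 dB/decade.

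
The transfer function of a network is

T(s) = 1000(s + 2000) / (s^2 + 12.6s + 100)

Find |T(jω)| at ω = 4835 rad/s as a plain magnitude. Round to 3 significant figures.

At s = jω = j4835:
zero (s+2000): 2000 + j4835 → |·| = √(2000²+4835²) = √27377225 ≈ 5232.3, ∠ = arctan(4835/2000) ≈ 67.53°
quadratic: (j4835)² + 12.6·j4835 + 100 = -23377125 + j60921 → |·| ≈ 2.3377e+07, ∠ ≈ 179.85°
|T| = 1000 · 5232.3 / 2.3377e+07 ≈ 0.22382

0.224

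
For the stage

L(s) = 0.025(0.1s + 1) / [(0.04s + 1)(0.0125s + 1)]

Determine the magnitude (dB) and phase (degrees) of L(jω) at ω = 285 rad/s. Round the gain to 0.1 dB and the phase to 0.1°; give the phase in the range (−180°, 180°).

At ω = 285 rad/s:
zero (1 + j285·0.1) = 1 + j28.5 → |·| ≈ 28.518, ∠ ≈ 87.99°
pole (1 + j285·0.04) = 1 + j11.4 → |·| ≈ 11.444, ∠ ≈ 84.99°
pole (1 + j285·0.0125) = 1 + j3.5625 → |·| ≈ 3.7002, ∠ ≈ 74.32°
|L| = 0.025 · 28.518 / (11.444 · 3.7002) ≈ 0.016837
Gain = 20 log₁₀(0.016837) ≈ -35.47 dB
∠L = (87.99°) − (84.99° + 74.32°) = -71.32°

-35.5 dB, -71.3°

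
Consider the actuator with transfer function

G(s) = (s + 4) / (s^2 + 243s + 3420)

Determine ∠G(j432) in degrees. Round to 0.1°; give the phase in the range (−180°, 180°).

Substitute s = j432:
Numerator: (j432) + 4 = 4 + j432
Denominator: (j432)^2 + 243(j432) + 3420 = -183204 + j104976
|N| = √(4² + 432²) ≈ 432.02, ∠N ≈ 89.47°
|D| = √(183204² + 104976²) ≈ 2.1115e+05, ∠D ≈ 150.19°
∠G = 89.47° − 150.19° = -60.72°

-60.7°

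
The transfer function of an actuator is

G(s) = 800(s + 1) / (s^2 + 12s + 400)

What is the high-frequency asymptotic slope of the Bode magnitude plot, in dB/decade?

-20 dB/decade

Each pole contributes −20 dB/decade at high frequency; each zero contributes +20 dB/decade.
Net: 1 zero(s) − 2 pole(s) → -20 dB/decade.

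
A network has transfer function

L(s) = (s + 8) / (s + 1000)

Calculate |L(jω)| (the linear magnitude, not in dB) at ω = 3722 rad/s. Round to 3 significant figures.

0.966

At s = jω = j3722:
zero (s+8): 8 + j3722 → |·| = √(8²+3722²) = √13853348 ≈ 3722, ∠ = arctan(3722/8) ≈ 89.88°
pole (s+1000): 1000 + j3722 → |·| = √(1000²+3722²) = √14853284 ≈ 3854, ∠ = arctan(3722/1000) ≈ 74.96°
|L| = 1 · 3722 / 3854 ≈ 0.96575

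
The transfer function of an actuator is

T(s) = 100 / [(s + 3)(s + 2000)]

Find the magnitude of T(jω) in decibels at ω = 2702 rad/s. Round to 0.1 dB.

-99.2 dB

At s = jω = j2702:
pole (s+3): 3 + j2702 → |·| = √(3²+2702²) = √7300813 ≈ 2702, ∠ = arctan(2702/3) ≈ 89.94°
pole (s+2000): 2000 + j2702 → |·| = √(2000²+2702²) = √11300804 ≈ 3361.7, ∠ = arctan(2702/2000) ≈ 53.49°
|T| = 100 / 9.0833e+06 ≈ 1.1009e-05
Gain = 20 log₁₀(1.1009e-05) ≈ -99.17 dB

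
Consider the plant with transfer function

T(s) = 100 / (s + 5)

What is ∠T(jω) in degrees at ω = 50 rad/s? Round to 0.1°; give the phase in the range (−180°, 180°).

-84.3°

Substitute s = j50:
Numerator: 100 = 100 + j0
Denominator: (j50) + 5 = 5 + j50
|N| = √(100² + 0²) ≈ 100, ∠N ≈ 0.00°
|D| = √(5² + 50²) ≈ 50.249, ∠D ≈ 84.29°
∠T = 0.00° − 84.29° = -84.29°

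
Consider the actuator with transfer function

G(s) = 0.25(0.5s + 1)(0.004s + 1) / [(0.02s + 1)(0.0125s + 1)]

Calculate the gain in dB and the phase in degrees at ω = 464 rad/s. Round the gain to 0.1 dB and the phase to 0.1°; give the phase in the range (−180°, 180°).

At ω = 464 rad/s:
zero (1 + j464·0.5) = 1 + j232 → |·| ≈ 232, ∠ ≈ 89.75°
zero (1 + j464·0.004) = 1 + j1.856 → |·| ≈ 2.1083, ∠ ≈ 61.68°
pole (1 + j464·0.02) = 1 + j9.28 → |·| ≈ 9.3337, ∠ ≈ 83.85°
pole (1 + j464·0.0125) = 1 + j5.8 → |·| ≈ 5.8856, ∠ ≈ 80.22°
|G| = 0.25 · 232 · 2.1083 / (9.3337 · 5.8856) ≈ 2.226
Gain = 20 log₁₀(2.226) ≈ 6.95 dB
∠G = (89.75° + 61.68°) − (83.85° + 80.22°) = -12.64°

7.0 dB, -12.6°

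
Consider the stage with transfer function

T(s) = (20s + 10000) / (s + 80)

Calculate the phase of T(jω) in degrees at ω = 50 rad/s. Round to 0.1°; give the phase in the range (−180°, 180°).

-26.3°

Substitute s = j50:
Numerator: 20(j50) + 10000 = 10000 + j1000
Denominator: (j50) + 80 = 80 + j50
|N| = √(10000² + 1000²) ≈ 10050, ∠N ≈ 5.71°
|D| = √(80² + 50²) ≈ 94.34, ∠D ≈ 32.01°
∠T = 5.71° − 32.01° = -26.30°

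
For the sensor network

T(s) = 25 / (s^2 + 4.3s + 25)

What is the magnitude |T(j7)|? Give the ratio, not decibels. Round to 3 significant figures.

0.649

At s = jω = j7:
quadratic: (j7)² + 4.3·j7 + 25 = -24 + j30.1 → |·| ≈ 38.497, ∠ ≈ 128.57°
|T| = 25 / 38.497 ≈ 0.6494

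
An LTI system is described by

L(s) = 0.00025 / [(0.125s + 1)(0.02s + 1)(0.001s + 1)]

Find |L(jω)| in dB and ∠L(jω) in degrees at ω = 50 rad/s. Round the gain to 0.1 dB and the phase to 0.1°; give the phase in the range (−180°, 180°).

-91.1 dB, -128.8°

At ω = 50 rad/s:
pole (1 + j50·0.125) = 1 + j6.25 → |·| ≈ 6.3295, ∠ ≈ 80.91°
pole (1 + j50·0.02) = 1 + j1 → |·| ≈ 1.4142, ∠ ≈ 45.00°
pole (1 + j50·0.001) = 1 + j0.05 → |·| ≈ 1.0012, ∠ ≈ 2.86°
|L| = 0.00025 · 1 / (6.3295 · 1.4142 · 1.0012) ≈ 2.7896e-05
Gain = 20 log₁₀(2.7896e-05) ≈ -91.09 dB
∠L = (0°) − (80.91° + 45.00° + 2.86°) = -128.77°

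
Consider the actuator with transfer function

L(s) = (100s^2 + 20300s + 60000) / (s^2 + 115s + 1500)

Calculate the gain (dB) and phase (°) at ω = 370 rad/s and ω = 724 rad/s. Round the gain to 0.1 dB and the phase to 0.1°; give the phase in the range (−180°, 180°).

ω = 370: 40.8 dB, -11.4°; ω = 724: 40.2 dB, -6.6°

Substitute s = j370:
Numerator: 100(j370)^2 + 20300(j370) + 60000 = -13630000 + j7511000
Denominator: (j370)^2 + 115(j370) + 1500 = -135400 + j42550
|N| = √(13630000² + 7511000²) ≈ 1.5563e+07, ∠N ≈ 151.14°
|D| = √(135400² + 42550²) ≈ 1.4193e+05, ∠D ≈ 162.55°
|L| = 1.5563e+07 / 1.4193e+05 ≈ 109.65
Gain = 20 log₁₀(109.65) ≈ 40.80 dB
∠L = 151.14° − 162.55° = -11.41°

Substitute s = j724:
Numerator: 100(j724)^2 + 20300(j724) + 60000 = -52357600 + j14697200
Denominator: (j724)^2 + 115(j724) + 1500 = -522676 + j83260
|N| = √(52357600² + 14697200²) ≈ 5.4381e+07, ∠N ≈ 164.32°
|D| = √(522676² + 83260²) ≈ 5.2927e+05, ∠D ≈ 170.95°
|L| = 5.4381e+07 / 5.2927e+05 ≈ 102.75
Gain = 20 log₁₀(102.75) ≈ 40.24 dB
∠L = 164.32° − 170.95° = -6.63°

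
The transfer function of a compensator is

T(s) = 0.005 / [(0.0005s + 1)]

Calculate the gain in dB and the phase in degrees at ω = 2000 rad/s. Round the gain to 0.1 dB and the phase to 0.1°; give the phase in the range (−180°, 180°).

At ω = 2000 rad/s:
pole (1 + j2000·0.0005) = 1 + j1 → |·| ≈ 1.4142, ∠ ≈ 45.00°
|T| = 0.005 · 1 / (1.4142) ≈ 0.0035356
Gain = 20 log₁₀(0.0035356) ≈ -49.03 dB
∠T = (0°) − (45.00°) = -45.00°

-49.0 dB, -45.0°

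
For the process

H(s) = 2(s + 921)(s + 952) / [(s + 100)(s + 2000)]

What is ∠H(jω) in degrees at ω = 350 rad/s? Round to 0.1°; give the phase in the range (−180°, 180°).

-43.0°

At s = jω = j350:
zero (s+921): 921 + j350 → |·| = √(921²+350²) = √970741 ≈ 985.26, ∠ = arctan(350/921) ≈ 20.81°
zero (s+952): 952 + j350 → |·| = √(952²+350²) = √1028804 ≈ 1014.3, ∠ = arctan(350/952) ≈ 20.19°
pole (s+100): 100 + j350 → |·| = √(100²+350²) = √132500 ≈ 364.01, ∠ = arctan(350/100) ≈ 74.05°
pole (s+2000): 2000 + j350 → |·| = √(2000²+350²) = √4122500 ≈ 2030.4, ∠ = arctan(350/2000) ≈ 9.93°
∠H = 41.00° − 83.98° = -42.98°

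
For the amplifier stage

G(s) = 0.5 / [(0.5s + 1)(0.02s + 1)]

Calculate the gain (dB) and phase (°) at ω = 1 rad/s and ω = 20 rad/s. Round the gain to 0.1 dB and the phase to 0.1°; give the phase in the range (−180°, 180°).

ω = 1: -7.0 dB, -27.7°; ω = 20: -26.7 dB, -106.1°

At ω = 1 rad/s:
pole (1 + j1·0.5) = 1 + j0.5 → |·| ≈ 1.118, ∠ ≈ 26.57°
pole (1 + j1·0.02) = 1 + j0.02 → |·| ≈ 1.0002, ∠ ≈ 1.15°
|G| = 0.5 · 1 / (1.118 · 1.0002) ≈ 0.44714
Gain = 20 log₁₀(0.44714) ≈ -6.99 dB
∠G = (0°) − (26.57° + 1.15°) = -27.72°

At ω = 20 rad/s:
pole (1 + j20·0.5) = 1 + j10 → |·| ≈ 10.05, ∠ ≈ 84.29°
pole (1 + j20·0.02) = 1 + j0.4 → |·| ≈ 1.077, ∠ ≈ 21.80°
|G| = 0.5 · 1 / (10.05 · 1.077) ≈ 0.046194
Gain = 20 log₁₀(0.046194) ≈ -26.71 dB
∠G = (0°) − (84.29° + 21.80°) = -106.09°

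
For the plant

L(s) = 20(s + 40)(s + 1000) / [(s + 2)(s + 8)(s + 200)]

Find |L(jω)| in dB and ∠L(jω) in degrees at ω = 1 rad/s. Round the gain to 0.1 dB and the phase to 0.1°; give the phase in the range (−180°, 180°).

At s = jω = j1:
zero (s+40): 40 + j1 → |·| = √(40²+1²) = √1601 ≈ 40.012, ∠ = arctan(1/40) ≈ 1.43°
zero (s+1000): 1000 + j1 → |·| = √(1000²+1²) = √1000001 ≈ 1000, ∠ = arctan(1/1000) ≈ 0.06°
pole (s+2): 2 + j1 → |·| = √(2²+1²) = √5 ≈ 2.2361, ∠ = arctan(1/2) ≈ 26.57°
pole (s+8): 8 + j1 → |·| = √(8²+1²) = √65 ≈ 8.0623, ∠ = arctan(1/8) ≈ 7.13°
pole (s+200): 200 + j1 → |·| = √(200²+1²) = √40001 ≈ 200, ∠ = arctan(1/200) ≈ 0.29°
|L| = 20 · 40012 / 3605.6 ≈ 221.94
Gain = 20 log₁₀(221.94) ≈ 46.92 dB
∠L = 1.49° − 33.99° = -32.50°

46.9 dB, -32.5°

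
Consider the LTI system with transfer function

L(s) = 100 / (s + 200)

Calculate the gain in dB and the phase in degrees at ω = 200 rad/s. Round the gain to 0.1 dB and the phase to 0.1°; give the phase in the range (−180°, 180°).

-9.0 dB, -45.0°

Substitute s = j200:
Numerator: 100 = 100 + j0
Denominator: (j200) + 200 = 200 + j200
|N| = √(100² + 0²) ≈ 100, ∠N ≈ 0.00°
|D| = √(200² + 200²) ≈ 282.84, ∠D ≈ 45.00°
|L| = 100 / 282.84 ≈ 0.35356
Gain = 20 log₁₀(0.35356) ≈ -9.03 dB
∠L = 0.00° − 45.00° = -45.00°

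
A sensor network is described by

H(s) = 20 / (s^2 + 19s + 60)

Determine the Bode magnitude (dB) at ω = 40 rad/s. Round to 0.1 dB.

-38.7 dB

Substitute s = j40:
Numerator: 20 = 20 + j0
Denominator: (j40)^2 + 19(j40) + 60 = -1540 + j760
|N| = √(20² + 0²) ≈ 20, ∠N ≈ 0.00°
|D| = √(1540² + 760²) ≈ 1717.3, ∠D ≈ 153.73°
|H| = 20 / 1717.3 ≈ 0.011646
Gain = 20 log₁₀(0.011646) ≈ -38.68 dB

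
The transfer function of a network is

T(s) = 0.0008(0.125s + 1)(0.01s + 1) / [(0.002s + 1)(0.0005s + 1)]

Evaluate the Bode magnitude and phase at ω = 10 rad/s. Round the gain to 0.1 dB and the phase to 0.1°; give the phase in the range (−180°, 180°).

-57.8 dB, 55.6°

At ω = 10 rad/s:
zero (1 + j10·0.125) = 1 + j1.25 → |·| ≈ 1.6008, ∠ ≈ 51.34°
zero (1 + j10·0.01) = 1 + j0.1 → |·| ≈ 1.005, ∠ ≈ 5.71°
pole (1 + j10·0.002) = 1 + j0.02 → |·| ≈ 1.0002, ∠ ≈ 1.15°
pole (1 + j10·0.0005) = 1 + j0.005 → |·| ≈ 1, ∠ ≈ 0.29°
|T| = 0.0008 · 1.6008 · 1.005 / (1.0002 · 1) ≈ 0.0012868
Gain = 20 log₁₀(0.0012868) ≈ -57.81 dB
∠T = (51.34° + 5.71°) − (1.15° + 0.29°) = 55.61°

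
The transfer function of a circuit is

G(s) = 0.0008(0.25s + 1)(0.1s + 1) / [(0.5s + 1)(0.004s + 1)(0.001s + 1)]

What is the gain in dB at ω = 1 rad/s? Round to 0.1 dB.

At ω = 1 rad/s:
zero (1 + j1·0.25) = 1 + j0.25 → |·| ≈ 1.0308, ∠ ≈ 14.04°
zero (1 + j1·0.1) = 1 + j0.1 → |·| ≈ 1.005, ∠ ≈ 5.71°
pole (1 + j1·0.5) = 1 + j0.5 → |·| ≈ 1.118, ∠ ≈ 26.57°
pole (1 + j1·0.004) = 1 + j0.004 → |·| ≈ 1, ∠ ≈ 0.23°
pole (1 + j1·0.001) = 1 + j0.001 → |·| ≈ 1, ∠ ≈ 0.06°
|G| = 0.0008 · 1.0308 · 1.005 / (1.118 · 1 · 1) ≈ 0.00074129
Gain = 20 log₁₀(0.00074129) ≈ -62.60 dB

-62.6 dB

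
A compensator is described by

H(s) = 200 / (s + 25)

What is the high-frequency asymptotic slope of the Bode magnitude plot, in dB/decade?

Each pole contributes −20 dB/decade at high frequency; each zero contributes +20 dB/decade.
Net: 0 zero(s) − 1 pole(s) → -20 dB/decade.

-20 dB/decade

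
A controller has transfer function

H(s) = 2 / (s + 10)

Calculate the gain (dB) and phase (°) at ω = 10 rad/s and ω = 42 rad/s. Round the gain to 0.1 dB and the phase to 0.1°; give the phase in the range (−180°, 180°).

ω = 10: -17.0 dB, -45.0°; ω = 42: -26.7 dB, -76.6°

Substitute s = j10:
Numerator: 2 = 2 + j0
Denominator: (j10) + 10 = 10 + j10
|N| = √(2² + 0²) ≈ 2, ∠N ≈ 0.00°
|D| = √(10² + 10²) ≈ 14.142, ∠D ≈ 45.00°
|H| = 2 / 14.142 ≈ 0.14142
Gain = 20 log₁₀(0.14142) ≈ -16.99 dB
∠H = 0.00° − 45.00° = -45.00°

Substitute s = j42:
Numerator: 2 = 2 + j0
Denominator: (j42) + 10 = 10 + j42
|N| = √(2² + 0²) ≈ 2, ∠N ≈ 0.00°
|D| = √(10² + 42²) ≈ 43.174, ∠D ≈ 76.61°
|H| = 2 / 43.174 ≈ 0.046324
Gain = 20 log₁₀(0.046324) ≈ -26.68 dB
∠H = 0.00° − 76.61° = -76.61°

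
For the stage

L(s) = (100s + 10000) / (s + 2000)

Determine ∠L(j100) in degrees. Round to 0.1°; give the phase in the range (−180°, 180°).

Substitute s = j100:
Numerator: 100(j100) + 10000 = 10000 + j10000
Denominator: (j100) + 2000 = 2000 + j100
|N| = √(10000² + 10000²) ≈ 14142, ∠N ≈ 45.00°
|D| = √(2000² + 100²) ≈ 2002.5, ∠D ≈ 2.86°
∠L = 45.00° − 2.86° = 42.14°

42.1°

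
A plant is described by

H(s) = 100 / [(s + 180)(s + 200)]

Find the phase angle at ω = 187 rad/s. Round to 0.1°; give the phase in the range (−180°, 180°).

-89.2°

At s = jω = j187:
pole (s+180): 180 + j187 → |·| = √(180²+187²) = √67369 ≈ 259.56, ∠ = arctan(187/180) ≈ 46.09°
pole (s+200): 200 + j187 → |·| = √(200²+187²) = √74969 ≈ 273.8, ∠ = arctan(187/200) ≈ 43.08°
∠H = 0.00° − 89.17° = -89.17°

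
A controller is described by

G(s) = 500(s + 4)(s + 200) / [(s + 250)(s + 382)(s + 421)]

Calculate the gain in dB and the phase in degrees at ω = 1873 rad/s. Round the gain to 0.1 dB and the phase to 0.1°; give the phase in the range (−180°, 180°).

-11.9 dB, -64.4°

At s = jω = j1873:
zero (s+4): 4 + j1873 → |·| = √(4²+1873²) = √3508145 ≈ 1873, ∠ = arctan(1873/4) ≈ 89.88°
zero (s+200): 200 + j1873 → |·| = √(200²+1873²) = √3548129 ≈ 1883.6, ∠ = arctan(1873/200) ≈ 83.91°
pole (s+250): 250 + j1873 → |·| = √(250²+1873²) = √3570629 ≈ 1889.6, ∠ = arctan(1873/250) ≈ 82.40°
pole (s+382): 382 + j1873 → |·| = √(382²+1873²) = √3654053 ≈ 1911.6, ∠ = arctan(1873/382) ≈ 78.47°
pole (s+421): 421 + j1873 → |·| = √(421²+1873²) = √3685370 ≈ 1919.7, ∠ = arctan(1873/421) ≈ 77.33°
|G| = 500 · 3.528e+06 / 6.9343e+09 ≈ 0.25439
Gain = 20 log₁₀(0.25439) ≈ -11.89 dB
∠G = 173.79° − 238.20° = -64.41°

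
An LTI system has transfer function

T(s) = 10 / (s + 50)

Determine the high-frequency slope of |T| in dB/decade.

-20 dB/decade

Each pole contributes −20 dB/decade at high frequency; each zero contributes +20 dB/decade.
Net: 0 zero(s) − 1 pole(s) → -20 dB/decade.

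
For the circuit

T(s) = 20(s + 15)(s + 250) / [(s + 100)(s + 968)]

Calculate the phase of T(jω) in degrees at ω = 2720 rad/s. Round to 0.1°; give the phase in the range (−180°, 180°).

At s = jω = j2720:
zero (s+15): 15 + j2720 → |·| = √(15²+2720²) = √7398625 ≈ 2720, ∠ = arctan(2720/15) ≈ 89.68°
zero (s+250): 250 + j2720 → |·| = √(250²+2720²) = √7460900 ≈ 2731.5, ∠ = arctan(2720/250) ≈ 84.75°
pole (s+100): 100 + j2720 → |·| = √(100²+2720²) = √7408400 ≈ 2721.8, ∠ = arctan(2720/100) ≈ 87.89°
pole (s+968): 968 + j2720 → |·| = √(968²+2720²) = √8335424 ≈ 2887.1, ∠ = arctan(2720/968) ≈ 70.41°
∠T = 174.43° − 158.30° = 16.13°

16.1°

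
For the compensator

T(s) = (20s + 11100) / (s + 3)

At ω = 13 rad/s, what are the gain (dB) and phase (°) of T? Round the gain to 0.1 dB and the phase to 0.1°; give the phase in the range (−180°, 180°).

58.4 dB, -75.7°

Substitute s = j13:
Numerator: 20(j13) + 11100 = 11100 + j260
Denominator: (j13) + 3 = 3 + j13
|N| = √(11100² + 260²) ≈ 11103, ∠N ≈ 1.34°
|D| = √(3² + 13²) ≈ 13.342, ∠D ≈ 77.01°
|T| = 11103 / 13.342 ≈ 832.18
Gain = 20 log₁₀(832.18) ≈ 58.40 dB
∠T = 1.34° − 77.01° = -75.67°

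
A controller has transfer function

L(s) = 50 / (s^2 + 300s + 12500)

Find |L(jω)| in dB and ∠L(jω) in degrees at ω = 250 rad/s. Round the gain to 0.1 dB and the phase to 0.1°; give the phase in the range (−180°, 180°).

Substitute s = j250:
Numerator: 50 = 50 + j0
Denominator: (j250)^2 + 300(j250) + 12500 = -50000 + j75000
|N| = √(50² + 0²) ≈ 50, ∠N ≈ 0.00°
|D| = √(50000² + 75000²) ≈ 90139, ∠D ≈ 123.69°
|L| = 50 / 90139 ≈ 0.0005547
Gain = 20 log₁₀(0.0005547) ≈ -65.12 dB
∠L = 0.00° − 123.69° = -123.69°

-65.1 dB, -123.7°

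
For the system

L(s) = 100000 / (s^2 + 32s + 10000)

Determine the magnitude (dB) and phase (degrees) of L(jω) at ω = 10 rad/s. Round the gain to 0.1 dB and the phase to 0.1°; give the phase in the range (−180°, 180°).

20.1 dB, -1.9°

At s = jω = j10:
quadratic: (j10)² + 32·j10 + 10000 = 9900 + j320 → |·| ≈ 9905.2, ∠ ≈ 1.85°
|L| = 100000 / 9905.2 ≈ 10.096
Gain = 20 log₁₀(10.096) ≈ 20.08 dB
∠L = 0.00° − 1.85° = -1.85°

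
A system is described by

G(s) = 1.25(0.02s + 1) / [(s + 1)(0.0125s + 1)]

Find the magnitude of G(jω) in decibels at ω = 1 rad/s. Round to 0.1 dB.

At ω = 1 rad/s:
zero (1 + j1·0.02) = 1 + j0.02 → |·| ≈ 1.0002, ∠ ≈ 1.15°
pole (1 + j1·1) = 1 + j1 → |·| ≈ 1.4142, ∠ ≈ 45.00°
pole (1 + j1·0.0125) = 1 + j0.0125 → |·| ≈ 1.0001, ∠ ≈ 0.72°
|G| = 1.25 · 1.0002 / (1.4142 · 1.0001) ≈ 0.88398
Gain = 20 log₁₀(0.88398) ≈ -1.07 dB

-1.1 dB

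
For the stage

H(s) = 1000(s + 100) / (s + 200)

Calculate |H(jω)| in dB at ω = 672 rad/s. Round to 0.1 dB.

At s = jω = j672:
zero (s+100): 100 + j672 → |·| = √(100²+672²) = √461584 ≈ 679.4, ∠ = arctan(672/100) ≈ 81.54°
pole (s+200): 200 + j672 → |·| = √(200²+672²) = √491584 ≈ 701.13, ∠ = arctan(672/200) ≈ 73.43°
|H| = 1000 · 679.4 / 701.13 ≈ 969.01
Gain = 20 log₁₀(969.01) ≈ 59.73 dB

59.7 dB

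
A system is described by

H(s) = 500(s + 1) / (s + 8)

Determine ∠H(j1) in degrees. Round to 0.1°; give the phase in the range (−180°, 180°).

At s = jω = j1:
zero (s+1): 1 + j1 → |·| = √(1²+1²) = √2 ≈ 1.4142, ∠ = arctan(1/1) ≈ 45.00°
pole (s+8): 8 + j1 → |·| = √(8²+1²) = √65 ≈ 8.0623, ∠ = arctan(1/8) ≈ 7.13°
∠H = 45.00° − 7.13° = 37.87°

37.9°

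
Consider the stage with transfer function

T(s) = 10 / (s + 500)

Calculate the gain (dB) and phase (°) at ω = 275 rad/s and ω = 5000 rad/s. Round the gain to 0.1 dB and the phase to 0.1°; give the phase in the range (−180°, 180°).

At s = jω = j275:
pole (s+500): 500 + j275 → |·| = √(500²+275²) = √325625 ≈ 570.64, ∠ = arctan(275/500) ≈ 28.81°
|T| = 10 / 570.64 ≈ 0.017524
Gain = 20 log₁₀(0.017524) ≈ -35.13 dB
∠T = 0.00° − 28.81° = -28.81°

At s = jω = j5000:
pole (s+500): 500 + j5000 → |·| = √(500²+5000²) = √25250000 ≈ 5024.9, ∠ = arctan(5000/500) ≈ 84.29°
|T| = 10 / 5024.9 ≈ 0.0019901
Gain = 20 log₁₀(0.0019901) ≈ -54.02 dB
∠T = 0.00° − 84.29° = -84.29°

ω = 275: -35.1 dB, -28.8°; ω = 5000: -54.0 dB, -84.3°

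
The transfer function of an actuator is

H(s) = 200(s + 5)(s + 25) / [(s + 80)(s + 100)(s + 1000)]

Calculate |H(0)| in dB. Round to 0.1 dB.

H(0) = 200·5·25 / (80·100·1000) = 0.003125
20 log₁₀(0.003125) ≈ -50.10 dB

-50.1 dB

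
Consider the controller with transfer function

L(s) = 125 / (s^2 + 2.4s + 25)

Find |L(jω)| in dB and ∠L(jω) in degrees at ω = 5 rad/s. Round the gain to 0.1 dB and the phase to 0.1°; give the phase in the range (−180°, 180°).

20.4 dB, -90.0°

At s = jω = j5:
quadratic: (j5)² + 2.4·j5 + 25 = 0 + j12 → |·| ≈ 12, ∠ ≈ 90.00°
|L| = 125 / 12 ≈ 10.417
Gain = 20 log₁₀(10.417) ≈ 20.35 dB
∠L = 0.00° − 90.00° = -90.00°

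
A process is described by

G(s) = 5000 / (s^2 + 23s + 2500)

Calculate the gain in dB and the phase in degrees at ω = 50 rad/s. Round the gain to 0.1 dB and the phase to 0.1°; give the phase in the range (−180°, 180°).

At s = jω = j50:
quadratic: (j50)² + 23·j50 + 2500 = 0 + j1150 → |·| ≈ 1150, ∠ ≈ 90.00°
|G| = 5000 / 1150 ≈ 4.3478
Gain = 20 log₁₀(4.3478) ≈ 12.77 dB
∠G = 0.00° − 90.00° = -90.00°

12.8 dB, -90.0°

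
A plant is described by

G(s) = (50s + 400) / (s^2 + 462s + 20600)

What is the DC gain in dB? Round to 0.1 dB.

-34.2 dB

G(0) = 400 / 20600 ≈ 0.019417
20 log₁₀(0.019417) ≈ -34.24 dB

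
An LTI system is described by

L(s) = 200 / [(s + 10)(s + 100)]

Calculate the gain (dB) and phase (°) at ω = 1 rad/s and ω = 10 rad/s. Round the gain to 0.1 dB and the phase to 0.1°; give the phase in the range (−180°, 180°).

At s = jω = j1:
pole (s+10): 10 + j1 → |·| = √(10²+1²) = √101 ≈ 10.05, ∠ = arctan(1/10) ≈ 5.71°
pole (s+100): 100 + j1 → |·| = √(100²+1²) = √10001 ≈ 100, ∠ = arctan(1/100) ≈ 0.57°
|L| = 200 / 1005 ≈ 0.199
Gain = 20 log₁₀(0.199) ≈ -14.02 dB
∠L = 0.00° − 6.28° = -6.28°

At s = jω = j10:
pole (s+10): 10 + j10 → |·| = √(10²+10²) = √200 ≈ 14.142, ∠ = arctan(10/10) ≈ 45.00°
pole (s+100): 100 + j10 → |·| = √(100²+10²) = √10100 ≈ 100.5, ∠ = arctan(10/100) ≈ 5.71°
|L| = 200 / 1421.3 ≈ 0.14072
Gain = 20 log₁₀(0.14072) ≈ -17.03 dB
∠L = 0.00° − 50.71° = -50.71°

ω = 1: -14.0 dB, -6.3°; ω = 10: -17.0 dB, -50.7°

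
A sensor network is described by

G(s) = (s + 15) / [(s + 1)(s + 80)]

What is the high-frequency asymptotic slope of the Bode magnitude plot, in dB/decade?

Each pole contributes −20 dB/decade at high frequency; each zero contributes +20 dB/decade.
Net: 1 zero(s) − 2 pole(s) → -20 dB/decade.

-20 dB/decade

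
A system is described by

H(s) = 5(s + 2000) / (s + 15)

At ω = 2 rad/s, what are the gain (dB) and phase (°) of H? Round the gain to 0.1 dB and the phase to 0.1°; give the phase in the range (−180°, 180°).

At s = jω = j2:
zero (s+2000): 2000 + j2 → |·| = √(2000²+2²) = √4000004 ≈ 2000, ∠ = arctan(2/2000) ≈ 0.06°
pole (s+15): 15 + j2 → |·| = √(15²+2²) = √229 ≈ 15.133, ∠ = arctan(2/15) ≈ 7.59°
|H| = 5 · 2000 / 15.133 ≈ 660.81
Gain = 20 log₁₀(660.81) ≈ 56.40 dB
∠H = 0.06° − 7.59° = -7.53°

56.4 dB, -7.5°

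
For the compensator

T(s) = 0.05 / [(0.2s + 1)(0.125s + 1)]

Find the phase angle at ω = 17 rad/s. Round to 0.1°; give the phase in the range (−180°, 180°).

At ω = 17 rad/s:
pole (1 + j17·0.2) = 1 + j3.4 → |·| ≈ 3.544, ∠ ≈ 73.61°
pole (1 + j17·0.125) = 1 + j2.125 → |·| ≈ 2.3485, ∠ ≈ 64.80°
∠T = (0°) − (73.61° + 64.80°) = -138.41°

-138.4°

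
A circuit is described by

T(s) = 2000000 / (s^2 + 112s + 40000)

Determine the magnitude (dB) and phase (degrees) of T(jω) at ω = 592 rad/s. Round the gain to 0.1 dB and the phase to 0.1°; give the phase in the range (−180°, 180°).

At s = jω = j592:
quadratic: (j592)² + 112·j592 + 40000 = -310464 + j66304 → |·| ≈ 3.1747e+05, ∠ ≈ 167.94°
|T| = 2000000 / 3.1747e+05 ≈ 6.2998
Gain = 20 log₁₀(6.2998) ≈ 15.99 dB
∠T = 0.00° − 167.94° = -167.94°

16.0 dB, -167.9°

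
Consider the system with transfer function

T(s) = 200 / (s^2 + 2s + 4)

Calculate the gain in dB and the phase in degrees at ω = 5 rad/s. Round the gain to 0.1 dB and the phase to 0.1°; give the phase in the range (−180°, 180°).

At s = jω = j5:
quadratic: (j5)² + 2·j5 + 4 = -21 + j10 → |·| ≈ 23.259, ∠ ≈ 154.54°
|T| = 200 / 23.259 ≈ 8.5988
Gain = 20 log₁₀(8.5988) ≈ 18.69 dB
∠T = 0.00° − 154.54° = -154.54°

18.7 dB, -154.5°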